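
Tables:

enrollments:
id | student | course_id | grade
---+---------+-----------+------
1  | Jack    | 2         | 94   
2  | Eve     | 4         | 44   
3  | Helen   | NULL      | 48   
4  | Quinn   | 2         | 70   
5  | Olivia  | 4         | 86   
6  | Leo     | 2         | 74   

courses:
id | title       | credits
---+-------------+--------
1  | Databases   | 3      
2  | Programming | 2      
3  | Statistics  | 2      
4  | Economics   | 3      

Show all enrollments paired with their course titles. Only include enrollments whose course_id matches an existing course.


INNER JOIN keeps only enrollments rows whose course_id matches an id in courses. Walk through each enrollment:
  - enrollment 1 (Jack): course_id=2 -> matches Programming
  - enrollment 2 (Eve): course_id=4 -> matches Economics
  - enrollment 3 (Helen): course_id=NULL, no match -> dropped
  - enrollment 4 (Quinn): course_id=2 -> matches Programming
  - enrollment 5 (Olivia): course_id=4 -> matches Economics
  - enrollment 6 (Leo): course_id=2 -> matches Programming
So 1 of 6 rows is dropped.

SQL:
SELECT a.student, b.title AS course
FROM enrollments a
INNER JOIN courses b ON a.course_id = b.id

Result:
student | course     
--------+------------
Jack    | Programming
Eve     | Economics  
Quinn   | Programming
Olivia  | Economics  
Leo     | Programming


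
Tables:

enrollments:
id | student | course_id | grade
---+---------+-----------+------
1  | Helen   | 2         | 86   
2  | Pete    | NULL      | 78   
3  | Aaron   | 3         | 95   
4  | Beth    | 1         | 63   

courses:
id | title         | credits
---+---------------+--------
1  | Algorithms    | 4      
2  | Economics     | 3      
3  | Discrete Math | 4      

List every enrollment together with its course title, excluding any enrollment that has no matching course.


INNER JOIN keeps only enrollments rows whose course_id matches an id in courses. Walk through each enrollment:
  - enrollment 1 (Helen): course_id=2 -> matches Economics
  - enrollment 2 (Pete): course_id=NULL, no match -> dropped
  - enrollment 3 (Aaron): course_id=3 -> matches Discrete Math
  - enrollment 4 (Beth): course_id=1 -> matches Algorithms
So 1 of 4 rows is dropped.

SQL:
SELECT a.student, b.title AS course
FROM enrollments a
INNER JOIN courses b ON a.course_id = b.id

Result:
student | course       
--------+--------------
Helen   | Economics    
Aaron   | Discrete Math
Beth    | Algorithms   


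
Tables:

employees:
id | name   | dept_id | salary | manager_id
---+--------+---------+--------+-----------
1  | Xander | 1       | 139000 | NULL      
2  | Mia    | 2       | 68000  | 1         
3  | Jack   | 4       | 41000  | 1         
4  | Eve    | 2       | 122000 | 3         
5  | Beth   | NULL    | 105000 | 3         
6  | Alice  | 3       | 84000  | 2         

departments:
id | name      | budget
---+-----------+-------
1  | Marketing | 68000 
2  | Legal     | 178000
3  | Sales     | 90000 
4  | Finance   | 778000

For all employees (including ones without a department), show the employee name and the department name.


LEFT JOIN keeps every row from employees (the left table); where dept_id has no match in departments, the department columns become NULL. Walk through each employee:
  - employee 1 (Xander): dept_id=1 -> matches Marketing
  - employee 2 (Mia): dept_id=2 -> matches Legal
  - employee 3 (Jack): dept_id=4 -> matches Finance
  - employee 4 (Eve): dept_id=2 -> matches Legal
  - employee 5 (Beth): dept_id=NULL, no match -> kept with NULL
  - employee 6 (Alice): dept_id=3 -> matches Sales
All 6 rows appear; 1 has NULL department.

SQL:
SELECT a.name, b.name AS department
FROM employees a
LEFT JOIN departments b ON a.dept_id = b.id

Result:
name   | department
-------+-----------
Xander | Marketing 
Mia    | Legal     
Jack   | Finance   
Eve    | Legal     
Beth   | NULL      
Alice  | Sales     


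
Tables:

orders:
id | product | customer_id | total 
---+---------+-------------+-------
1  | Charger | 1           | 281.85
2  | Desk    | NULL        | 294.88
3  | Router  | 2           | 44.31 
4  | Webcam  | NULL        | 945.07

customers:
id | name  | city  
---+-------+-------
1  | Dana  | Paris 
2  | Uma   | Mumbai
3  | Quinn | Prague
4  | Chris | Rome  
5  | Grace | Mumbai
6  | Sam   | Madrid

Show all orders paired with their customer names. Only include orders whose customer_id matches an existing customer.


INNER JOIN keeps only orders rows whose customer_id matches an id in customers. Walk through each order:
  - order 1 (Charger): customer_id=1 -> matches Dana
  - order 2 (Desk): customer_id=NULL, no match -> dropped
  - order 3 (Router): customer_id=2 -> matches Uma
  - order 4 (Webcam): customer_id=NULL, no match -> dropped
So 2 of 4 rows are dropped.

SQL:
SELECT a.product, b.name AS customer
FROM orders a
INNER JOIN customers b ON a.customer_id = b.id

Result:
product | customer
--------+---------
Charger | Dana    
Router  | Uma     


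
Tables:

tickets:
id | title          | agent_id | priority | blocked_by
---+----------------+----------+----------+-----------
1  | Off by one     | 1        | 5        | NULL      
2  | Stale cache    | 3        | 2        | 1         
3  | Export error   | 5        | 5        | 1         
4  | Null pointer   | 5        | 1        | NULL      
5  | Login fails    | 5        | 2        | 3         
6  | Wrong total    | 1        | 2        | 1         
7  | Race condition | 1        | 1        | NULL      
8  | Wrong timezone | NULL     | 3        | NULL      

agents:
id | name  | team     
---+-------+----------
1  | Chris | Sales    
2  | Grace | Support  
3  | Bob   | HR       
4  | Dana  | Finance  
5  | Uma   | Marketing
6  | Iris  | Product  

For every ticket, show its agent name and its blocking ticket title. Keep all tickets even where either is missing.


Two LEFT JOINs from the same base table tickets: one to agents via agent_id, one to tickets itself via blocked_by. Both are LEFT so every ticket is preserved.
Match against agents:
  - ticket 1 (Off by one): agent_id=1 -> matches Chris
  - ticket 2 (Stale cache): agent_id=3 -> matches Bob
  - ticket 3 (Export error): agent_id=5 -> matches Uma
  - ticket 4 (Null pointer): agent_id=5 -> matches Uma
  - ticket 5 (Login fails): agent_id=5 -> matches Uma
  - ticket 6 (Wrong total): agent_id=1 -> matches Chris
  - ticket 7 (Race condition): agent_id=1 -> matches Chris
  - ticket 8 (Wrong timezone): agent_id=NULL, no match -> kept with NULL
Match against tickets (self):
  - ticket 1 (Off by one): blocked_by=NULL -> NULL
  - ticket 2 (Stale cache): blocked_by=1 -> Off by one
  - ticket 3 (Export error): blocked_by=1 -> Off by one
  - ticket 4 (Null pointer): blocked_by=NULL -> NULL
  - ticket 5 (Login fails): blocked_by=3 -> Export error
  - ticket 6 (Wrong total): blocked_by=1 -> Off by one
  - ticket 7 (Race condition): blocked_by=NULL -> NULL
  - ticket 8 (Wrong timezone): blocked_by=NULL -> NULL

SQL:
SELECT a.title, b.name AS agent, c.title AS blocked_by
FROM tickets a
LEFT JOIN agents b ON a.agent_id = b.id
LEFT JOIN tickets c ON a.blocked_by = c.id

Result:
title          | agent | blocked_by  
---------------+-------+-------------
Off by one     | Chris | NULL        
Stale cache    | Bob   | Off by one  
Export error   | Uma   | Off by one  
Null pointer   | Uma   | NULL        
Login fails    | Uma   | Export error
Wrong total    | Chris | Off by one  
Race condition | Chris | NULL        
Wrong timezone | NULL  | NULL        


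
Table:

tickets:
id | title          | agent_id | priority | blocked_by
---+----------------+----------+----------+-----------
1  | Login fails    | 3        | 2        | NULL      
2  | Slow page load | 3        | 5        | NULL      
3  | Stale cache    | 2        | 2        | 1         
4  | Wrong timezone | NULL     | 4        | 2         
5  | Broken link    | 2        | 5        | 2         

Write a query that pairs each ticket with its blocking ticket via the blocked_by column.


This is a self-join: tickets is joined to a second copy of itself, matching each row's blocked_by to another row's id. Use LEFT JOIN so rows with blocked_by=NULL are kept.
  - ticket 1 (Login fails): blocked_by=NULL -> NULL
  - ticket 2 (Slow page load): blocked_by=NULL -> NULL
  - ticket 3 (Stale cache): blocked_by=1 -> Login fails
  - ticket 4 (Wrong timezone): blocked_by=2 -> Slow page load
  - ticket 5 (Broken link): blocked_by=2 -> Slow page load

SQL:
SELECT a.title AS item, b.title AS blocked_by
FROM tickets a
LEFT JOIN tickets b ON a.blocked_by = b.id

Result:
item           | blocked_by    
---------------+---------------
Login fails    | NULL          
Slow page load | NULL          
Stale cache    | Login fails   
Wrong timezone | Slow page load
Broken link    | Slow page load


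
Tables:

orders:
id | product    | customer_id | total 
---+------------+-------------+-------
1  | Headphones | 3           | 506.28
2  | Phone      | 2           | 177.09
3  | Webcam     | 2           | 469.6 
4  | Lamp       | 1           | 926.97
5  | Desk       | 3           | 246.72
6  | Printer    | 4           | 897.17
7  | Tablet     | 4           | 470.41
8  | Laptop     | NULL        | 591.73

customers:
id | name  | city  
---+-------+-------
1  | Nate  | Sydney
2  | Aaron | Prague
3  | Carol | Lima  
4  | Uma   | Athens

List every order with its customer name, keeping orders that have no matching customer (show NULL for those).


LEFT JOIN keeps every row from orders (the left table); where customer_id has no match in customers, the customer columns become NULL. Walk through each order:
  - order 1 (Headphones): customer_id=3 -> matches Carol
  - order 2 (Phone): customer_id=2 -> matches Aaron
  - order 3 (Webcam): customer_id=2 -> matches Aaron
  - order 4 (Lamp): customer_id=1 -> matches Nate
  - order 5 (Desk): customer_id=3 -> matches Carol
  - order 6 (Printer): customer_id=4 -> matches Uma
  - order 7 (Tablet): customer_id=4 -> matches Uma
  - order 8 (Laptop): customer_id=NULL, no match -> kept with NULL
All 8 rows appear; 1 has NULL customer.

SQL:
SELECT a.product, b.name AS customer
FROM orders a
LEFT JOIN customers b ON a.customer_id = b.id

Result:
product    | customer
-----------+---------
Headphones | Carol   
Phone      | Aaron   
Webcam     | Aaron   
Lamp       | Nate    
Desk       | Carol   
Printer    | Uma     
Tablet     | Uma     
Laptop     | NULL    


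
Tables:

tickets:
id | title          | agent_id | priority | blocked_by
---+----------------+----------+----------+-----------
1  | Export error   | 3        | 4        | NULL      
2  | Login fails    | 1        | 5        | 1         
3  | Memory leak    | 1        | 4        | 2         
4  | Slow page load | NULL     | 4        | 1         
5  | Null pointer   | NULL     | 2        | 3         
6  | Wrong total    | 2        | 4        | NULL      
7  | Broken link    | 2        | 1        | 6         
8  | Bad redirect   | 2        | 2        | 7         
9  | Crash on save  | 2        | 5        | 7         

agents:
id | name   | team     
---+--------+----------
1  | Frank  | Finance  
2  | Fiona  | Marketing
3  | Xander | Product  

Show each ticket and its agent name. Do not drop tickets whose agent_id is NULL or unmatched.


LEFT JOIN keeps every row from tickets (the left table); where agent_id has no match in agents, the agent columns become NULL. Walk through each ticket:
  - ticket 1 (Export error): agent_id=3 -> matches Xander
  - ticket 2 (Login fails): agent_id=1 -> matches Frank
  - ticket 3 (Memory leak): agent_id=1 -> matches Frank
  - ticket 4 (Slow page load): agent_id=NULL, no match -> kept with NULL
  - ticket 5 (Null pointer): agent_id=NULL, no match -> kept with NULL
  - ticket 6 (Wrong total): agent_id=2 -> matches Fiona
  - ticket 7 (Broken link): agent_id=2 -> matches Fiona
  - ticket 8 (Bad redirect): agent_id=2 -> matches Fiona
  - ticket 9 (Crash on save): agent_id=2 -> matches Fiona
All 9 rows appear; 2 have NULL agent.

SQL:
SELECT a.title, b.name AS agent
FROM tickets a
LEFT JOIN agents b ON a.agent_id = b.id

Result:
title          | agent 
---------------+-------
Export error   | Xander
Login fails    | Frank 
Memory leak    | Frank 
Slow page load | NULL  
Null pointer   | NULL  
Wrong total    | Fiona 
Broken link    | Fiona 
Bad redirect   | Fiona 
Crash on save  | Fiona 


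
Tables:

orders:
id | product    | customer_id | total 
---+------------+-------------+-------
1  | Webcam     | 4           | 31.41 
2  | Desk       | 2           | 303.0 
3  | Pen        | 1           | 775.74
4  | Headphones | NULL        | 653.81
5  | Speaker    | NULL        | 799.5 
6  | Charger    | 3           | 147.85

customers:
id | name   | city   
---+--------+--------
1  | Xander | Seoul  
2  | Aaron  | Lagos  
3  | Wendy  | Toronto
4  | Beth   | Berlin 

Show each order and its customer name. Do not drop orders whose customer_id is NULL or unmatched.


LEFT JOIN keeps every row from orders (the left table); where customer_id has no match in customers, the customer columns become NULL. Walk through each order:
  - order 1 (Webcam): customer_id=4 -> matches Beth
  - order 2 (Desk): customer_id=2 -> matches Aaron
  - order 3 (Pen): customer_id=1 -> matches Xander
  - order 4 (Headphones): customer_id=NULL, no match -> kept with NULL
  - order 5 (Speaker): customer_id=NULL, no match -> kept with NULL
  - order 6 (Charger): customer_id=3 -> matches Wendy
All 6 rows appear; 2 have NULL customer.

SQL:
SELECT a.product, b.name AS customer
FROM orders a
LEFT JOIN customers b ON a.customer_id = b.id

Result:
product    | customer
-----------+---------
Webcam     | Beth    
Desk       | Aaron   
Pen        | Xander  
Headphones | NULL    
Speaker    | NULL    
Charger    | Wendy   


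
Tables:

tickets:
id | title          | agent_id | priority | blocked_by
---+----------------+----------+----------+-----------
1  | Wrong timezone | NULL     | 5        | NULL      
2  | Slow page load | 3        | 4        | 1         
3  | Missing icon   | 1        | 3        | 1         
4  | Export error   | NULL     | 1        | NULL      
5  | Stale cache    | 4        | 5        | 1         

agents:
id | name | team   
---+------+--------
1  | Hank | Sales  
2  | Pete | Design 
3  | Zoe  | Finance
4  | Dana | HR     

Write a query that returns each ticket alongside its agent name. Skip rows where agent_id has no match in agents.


INNER JOIN keeps only tickets rows whose agent_id matches an id in agents. Walk through each ticket:
  - ticket 1 (Wrong timezone): agent_id=NULL, no match -> dropped
  - ticket 2 (Slow page load): agent_id=3 -> matches Zoe
  - ticket 3 (Missing icon): agent_id=1 -> matches Hank
  - ticket 4 (Export error): agent_id=NULL, no match -> dropped
  - ticket 5 (Stale cache): agent_id=4 -> matches Dana
So 2 of 5 rows are dropped.

SQL:
SELECT a.title, b.name AS agent
FROM tickets a
INNER JOIN agents b ON a.agent_id = b.id

Result:
title          | agent
---------------+------
Slow page load | Zoe  
Missing icon   | Hank 
Stale cache    | Dana 


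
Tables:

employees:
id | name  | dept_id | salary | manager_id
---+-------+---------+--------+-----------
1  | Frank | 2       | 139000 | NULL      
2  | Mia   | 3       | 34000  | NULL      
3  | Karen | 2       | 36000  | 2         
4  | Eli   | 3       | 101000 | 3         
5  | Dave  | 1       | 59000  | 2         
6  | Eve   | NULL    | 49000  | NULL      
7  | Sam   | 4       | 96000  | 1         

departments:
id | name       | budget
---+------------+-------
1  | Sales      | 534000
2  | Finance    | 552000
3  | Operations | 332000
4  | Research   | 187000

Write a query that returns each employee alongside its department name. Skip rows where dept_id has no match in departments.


INNER JOIN keeps only employees rows whose dept_id matches an id in departments. Walk through each employee:
  - employee 1 (Frank): dept_id=2 -> matches Finance
  - employee 2 (Mia): dept_id=3 -> matches Operations
  - employee 3 (Karen): dept_id=2 -> matches Finance
  - employee 4 (Eli): dept_id=3 -> matches Operations
  - employee 5 (Dave): dept_id=1 -> matches Sales
  - employee 6 (Eve): dept_id=NULL, no match -> dropped
  - employee 7 (Sam): dept_id=4 -> matches Research
So 1 of 7 rows is dropped.

SQL:
SELECT a.name, b.name AS department
FROM employees a
INNER JOIN departments b ON a.dept_id = b.id

Result:
name  | department
------+-----------
Frank | Finance   
Mia   | Operations
Karen | Finance   
Eli   | Operations
Dave  | Sales     
Sam   | Research  


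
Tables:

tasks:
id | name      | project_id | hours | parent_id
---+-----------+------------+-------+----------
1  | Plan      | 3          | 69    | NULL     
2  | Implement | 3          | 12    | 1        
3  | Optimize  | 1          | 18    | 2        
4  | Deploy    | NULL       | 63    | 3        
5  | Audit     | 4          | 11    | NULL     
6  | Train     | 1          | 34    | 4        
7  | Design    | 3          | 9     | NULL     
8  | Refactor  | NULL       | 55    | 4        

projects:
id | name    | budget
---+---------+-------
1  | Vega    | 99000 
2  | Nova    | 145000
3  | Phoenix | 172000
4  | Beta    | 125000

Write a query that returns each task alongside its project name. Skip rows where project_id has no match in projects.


INNER JOIN keeps only tasks rows whose project_id matches an id in projects. Walk through each task:
  - task 1 (Plan): project_id=3 -> matches Phoenix
  - task 2 (Implement): project_id=3 -> matches Phoenix
  - task 3 (Optimize): project_id=1 -> matches Vega
  - task 4 (Deploy): project_id=NULL, no match -> dropped
  - task 5 (Audit): project_id=4 -> matches Beta
  - task 6 (Train): project_id=1 -> matches Vega
  - task 7 (Design): project_id=3 -> matches Phoenix
  - task 8 (Refactor): project_id=NULL, no match -> dropped
So 2 of 8 rows are dropped.

SQL:
SELECT a.name, b.name AS project
FROM tasks a
INNER JOIN projects b ON a.project_id = b.id

Result:
name      | project
----------+--------
Plan      | Phoenix
Implement | Phoenix
Optimize  | Vega   
Audit     | Beta   
Train     | Vega   
Design    | Phoenix


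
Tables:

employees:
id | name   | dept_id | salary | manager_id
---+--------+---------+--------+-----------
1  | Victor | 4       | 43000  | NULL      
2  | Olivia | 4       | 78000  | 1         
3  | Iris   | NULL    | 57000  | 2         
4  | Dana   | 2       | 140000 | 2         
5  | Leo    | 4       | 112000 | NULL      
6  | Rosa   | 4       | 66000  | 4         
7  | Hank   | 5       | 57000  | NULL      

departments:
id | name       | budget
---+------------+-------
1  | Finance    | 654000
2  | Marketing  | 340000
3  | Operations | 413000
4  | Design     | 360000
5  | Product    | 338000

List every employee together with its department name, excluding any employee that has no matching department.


INNER JOIN keeps only employees rows whose dept_id matches an id in departments. Walk through each employee:
  - employee 1 (Victor): dept_id=4 -> matches Design
  - employee 2 (Olivia): dept_id=4 -> matches Design
  - employee 3 (Iris): dept_id=NULL, no match -> dropped
  - employee 4 (Dana): dept_id=2 -> matches Marketing
  - employee 5 (Leo): dept_id=4 -> matches Design
  - employee 6 (Rosa): dept_id=4 -> matches Design
  - employee 7 (Hank): dept_id=5 -> matches Product
So 1 of 7 rows is dropped.

SQL:
SELECT a.name, b.name AS department
FROM employees a
INNER JOIN departments b ON a.dept_id = b.id

Result:
name   | department
-------+-----------
Victor | Design    
Olivia | Design    
Dana   | Marketing 
Leo    | Design    
Rosa   | Design    
Hank   | Product   


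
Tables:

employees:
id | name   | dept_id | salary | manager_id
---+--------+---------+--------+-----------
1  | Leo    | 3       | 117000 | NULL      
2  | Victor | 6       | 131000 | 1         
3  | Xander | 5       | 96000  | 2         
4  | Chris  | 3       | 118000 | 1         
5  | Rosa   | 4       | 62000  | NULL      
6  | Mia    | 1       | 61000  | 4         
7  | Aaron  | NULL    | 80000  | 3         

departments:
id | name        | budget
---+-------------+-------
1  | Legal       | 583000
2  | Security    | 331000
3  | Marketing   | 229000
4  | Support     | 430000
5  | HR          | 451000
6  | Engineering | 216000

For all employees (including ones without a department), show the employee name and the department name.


LEFT JOIN keeps every row from employees (the left table); where dept_id has no match in departments, the department columns become NULL. Walk through each employee:
  - employee 1 (Leo): dept_id=3 -> matches Marketing
  - employee 2 (Victor): dept_id=6 -> matches Engineering
  - employee 3 (Xander): dept_id=5 -> matches HR
  - employee 4 (Chris): dept_id=3 -> matches Marketing
  - employee 5 (Rosa): dept_id=4 -> matches Support
  - employee 6 (Mia): dept_id=1 -> matches Legal
  - employee 7 (Aaron): dept_id=NULL, no match -> kept with NULL
All 7 rows appear; 1 has NULL department.

SQL:
SELECT a.name, b.name AS department
FROM employees a
LEFT JOIN departments b ON a.dept_id = b.id

Result:
name   | department 
-------+------------
Leo    | Marketing  
Victor | Engineering
Xander | HR         
Chris  | Marketing  
Rosa   | Support    
Mia    | Legal      
Aaron  | NULL       


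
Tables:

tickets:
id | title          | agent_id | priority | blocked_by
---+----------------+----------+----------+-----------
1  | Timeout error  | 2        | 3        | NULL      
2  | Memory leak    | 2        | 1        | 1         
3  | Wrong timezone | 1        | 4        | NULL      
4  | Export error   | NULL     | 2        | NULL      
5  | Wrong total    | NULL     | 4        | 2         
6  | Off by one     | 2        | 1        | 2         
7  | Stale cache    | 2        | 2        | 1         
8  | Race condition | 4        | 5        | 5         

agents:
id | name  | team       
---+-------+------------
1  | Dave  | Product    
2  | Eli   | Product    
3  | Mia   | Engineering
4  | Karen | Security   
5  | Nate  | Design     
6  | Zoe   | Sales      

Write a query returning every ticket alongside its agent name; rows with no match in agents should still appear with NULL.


LEFT JOIN keeps every row from tickets (the left table); where agent_id has no match in agents, the agent columns become NULL. Walk through each ticket:
  - ticket 1 (Timeout error): agent_id=2 -> matches Eli
  - ticket 2 (Memory leak): agent_id=2 -> matches Eli
  - ticket 3 (Wrong timezone): agent_id=1 -> matches Dave
  - ticket 4 (Export error): agent_id=NULL, no match -> kept with NULL
  - ticket 5 (Wrong total): agent_id=NULL, no match -> kept with NULL
  - ticket 6 (Off by one): agent_id=2 -> matches Eli
  - ticket 7 (Stale cache): agent_id=2 -> matches Eli
  - ticket 8 (Race condition): agent_id=4 -> matches Karen
All 8 rows appear; 2 have NULL agent.

SQL:
SELECT a.title, b.name AS agent
FROM tickets a
LEFT JOIN agents b ON a.agent_id = b.id

Result:
title          | agent
---------------+------
Timeout error  | Eli  
Memory leak    | Eli  
Wrong timezone | Dave 
Export error   | NULL 
Wrong total    | NULL 
Off by one     | Eli  
Stale cache    | Eli  
Race condition | Karen


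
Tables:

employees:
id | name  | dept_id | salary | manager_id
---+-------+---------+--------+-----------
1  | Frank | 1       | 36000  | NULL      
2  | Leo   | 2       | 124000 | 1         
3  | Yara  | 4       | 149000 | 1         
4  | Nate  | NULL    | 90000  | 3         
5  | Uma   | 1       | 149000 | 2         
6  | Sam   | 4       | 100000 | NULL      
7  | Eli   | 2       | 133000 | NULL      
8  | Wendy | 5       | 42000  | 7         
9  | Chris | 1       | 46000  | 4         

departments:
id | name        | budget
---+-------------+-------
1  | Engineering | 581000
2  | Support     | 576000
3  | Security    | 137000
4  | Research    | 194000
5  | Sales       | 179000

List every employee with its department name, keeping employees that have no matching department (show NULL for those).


LEFT JOIN keeps every row from employees (the left table); where dept_id has no match in departments, the department columns become NULL. Walk through each employee:
  - employee 1 (Frank): dept_id=1 -> matches Engineering
  - employee 2 (Leo): dept_id=2 -> matches Support
  - employee 3 (Yara): dept_id=4 -> matches Research
  - employee 4 (Nate): dept_id=NULL, no match -> kept with NULL
  - employee 5 (Uma): dept_id=1 -> matches Engineering
  - employee 6 (Sam): dept_id=4 -> matches Research
  - employee 7 (Eli): dept_id=2 -> matches Support
  - employee 8 (Wendy): dept_id=5 -> matches Sales
  - employee 9 (Chris): dept_id=1 -> matches Engineering
All 9 rows appear; 1 has NULL department.

SQL:
SELECT a.name, b.name AS department
FROM employees a
LEFT JOIN departments b ON a.dept_id = b.id

Result:
name  | department 
------+------------
Frank | Engineering
Leo   | Support    
Yara  | Research   
Nate  | NULL       
Uma   | Engineering
Sam   | Research   
Eli   | Support    
Wendy | Sales      
Chris | Engineering


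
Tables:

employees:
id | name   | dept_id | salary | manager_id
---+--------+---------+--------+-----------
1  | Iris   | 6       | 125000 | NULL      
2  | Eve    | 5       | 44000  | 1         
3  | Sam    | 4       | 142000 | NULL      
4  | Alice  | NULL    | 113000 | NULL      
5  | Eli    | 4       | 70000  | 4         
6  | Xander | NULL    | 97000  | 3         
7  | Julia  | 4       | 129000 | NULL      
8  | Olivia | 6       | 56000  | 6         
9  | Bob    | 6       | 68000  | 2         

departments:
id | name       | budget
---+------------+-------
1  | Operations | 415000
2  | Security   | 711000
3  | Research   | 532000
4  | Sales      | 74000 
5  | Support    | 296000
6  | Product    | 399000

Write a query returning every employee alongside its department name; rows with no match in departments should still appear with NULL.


LEFT JOIN keeps every row from employees (the left table); where dept_id has no match in departments, the department columns become NULL. Walk through each employee:
  - employee 1 (Iris): dept_id=6 -> matches Product
  - employee 2 (Eve): dept_id=5 -> matches Support
  - employee 3 (Sam): dept_id=4 -> matches Sales
  - employee 4 (Alice): dept_id=NULL, no match -> kept with NULL
  - employee 5 (Eli): dept_id=4 -> matches Sales
  - employee 6 (Xander): dept_id=NULL, no match -> kept with NULL
  - employee 7 (Julia): dept_id=4 -> matches Sales
  - employee 8 (Olivia): dept_id=6 -> matches Product
  - employee 9 (Bob): dept_id=6 -> matches Product
All 9 rows appear; 2 have NULL department.

SQL:
SELECT a.name, b.name AS department
FROM employees a
LEFT JOIN departments b ON a.dept_id = b.id

Result:
name   | department
-------+-----------
Iris   | Product   
Eve    | Support   
Sam    | Sales     
Alice  | NULL      
Eli    | Sales     
Xander | NULL      
Julia  | Sales     
Olivia | Product   
Bob    | Product   


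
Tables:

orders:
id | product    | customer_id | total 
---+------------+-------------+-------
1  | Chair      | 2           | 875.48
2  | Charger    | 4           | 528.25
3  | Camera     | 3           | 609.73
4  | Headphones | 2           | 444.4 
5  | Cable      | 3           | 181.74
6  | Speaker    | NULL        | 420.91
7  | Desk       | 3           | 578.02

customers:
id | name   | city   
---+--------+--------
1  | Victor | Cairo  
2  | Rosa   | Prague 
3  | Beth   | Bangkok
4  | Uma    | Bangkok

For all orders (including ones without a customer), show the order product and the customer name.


LEFT JOIN keeps every row from orders (the left table); where customer_id has no match in customers, the customer columns become NULL. Walk through each order:
  - order 1 (Chair): customer_id=2 -> matches Rosa
  - order 2 (Charger): customer_id=4 -> matches Uma
  - order 3 (Camera): customer_id=3 -> matches Beth
  - order 4 (Headphones): customer_id=2 -> matches Rosa
  - order 5 (Cable): customer_id=3 -> matches Beth
  - order 6 (Speaker): customer_id=NULL, no match -> kept with NULL
  - order 7 (Desk): customer_id=3 -> matches Beth
All 7 rows appear; 1 has NULL customer.

SQL:
SELECT a.product, b.name AS customer
FROM orders a
LEFT JOIN customers b ON a.customer_id = b.id

Result:
product    | customer
-----------+---------
Chair      | Rosa    
Charger    | Uma     
Camera     | Beth    
Headphones | Rosa    
Cable      | Beth    
Speaker    | NULL    
Desk       | Beth    


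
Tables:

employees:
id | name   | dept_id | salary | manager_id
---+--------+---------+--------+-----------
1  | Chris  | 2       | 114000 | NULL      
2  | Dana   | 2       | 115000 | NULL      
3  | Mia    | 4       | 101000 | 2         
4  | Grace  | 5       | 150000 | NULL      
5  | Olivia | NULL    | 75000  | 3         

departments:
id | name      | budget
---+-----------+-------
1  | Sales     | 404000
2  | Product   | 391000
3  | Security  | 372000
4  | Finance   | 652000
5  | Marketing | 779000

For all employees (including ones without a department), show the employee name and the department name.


LEFT JOIN keeps every row from employees (the left table); where dept_id has no match in departments, the department columns become NULL. Walk through each employee:
  - employee 1 (Chris): dept_id=2 -> matches Product
  - employee 2 (Dana): dept_id=2 -> matches Product
  - employee 3 (Mia): dept_id=4 -> matches Finance
  - employee 4 (Grace): dept_id=5 -> matches Marketing
  - employee 5 (Olivia): dept_id=NULL, no match -> kept with NULL
All 5 rows appear; 1 has NULL department.

SQL:
SELECT a.name, b.name AS department
FROM employees a
LEFT JOIN departments b ON a.dept_id = b.id

Result:
name   | department
-------+-----------
Chris  | Product   
Dana   | Product   
Mia    | Finance   
Grace  | Marketing 
Olivia | NULL      


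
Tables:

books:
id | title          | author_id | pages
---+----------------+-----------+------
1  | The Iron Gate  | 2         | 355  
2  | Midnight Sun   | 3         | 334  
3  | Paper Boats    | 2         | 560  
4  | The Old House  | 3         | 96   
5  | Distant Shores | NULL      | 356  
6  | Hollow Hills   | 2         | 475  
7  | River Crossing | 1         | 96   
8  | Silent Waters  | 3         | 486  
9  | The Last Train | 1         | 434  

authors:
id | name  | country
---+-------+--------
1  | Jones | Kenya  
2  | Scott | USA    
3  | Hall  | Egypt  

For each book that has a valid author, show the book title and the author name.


INNER JOIN keeps only books rows whose author_id matches an id in authors. Walk through each book:
  - book 1 (The Iron Gate): author_id=2 -> matches Scott
  - book 2 (Midnight Sun): author_id=3 -> matches Hall
  - book 3 (Paper Boats): author_id=2 -> matches Scott
  - book 4 (The Old House): author_id=3 -> matches Hall
  - book 5 (Distant Shores): author_id=NULL, no match -> dropped
  - book 6 (Hollow Hills): author_id=2 -> matches Scott
  - book 7 (River Crossing): author_id=1 -> matches Jones
  - book 8 (Silent Waters): author_id=3 -> matches Hall
  - book 9 (The Last Train): author_id=1 -> matches Jones
So 1 of 9 rows is dropped.

SQL:
SELECT a.title, b.name AS author
FROM books a
INNER JOIN authors b ON a.author_id = b.id

Result:
title          | author
---------------+-------
The Iron Gate  | Scott 
Midnight Sun   | Hall  
Paper Boats    | Scott 
The Old House  | Hall  
Hollow Hills   | Scott 
River Crossing | Jones 
Silent Waters  | Hall  
The Last Train | Jones 


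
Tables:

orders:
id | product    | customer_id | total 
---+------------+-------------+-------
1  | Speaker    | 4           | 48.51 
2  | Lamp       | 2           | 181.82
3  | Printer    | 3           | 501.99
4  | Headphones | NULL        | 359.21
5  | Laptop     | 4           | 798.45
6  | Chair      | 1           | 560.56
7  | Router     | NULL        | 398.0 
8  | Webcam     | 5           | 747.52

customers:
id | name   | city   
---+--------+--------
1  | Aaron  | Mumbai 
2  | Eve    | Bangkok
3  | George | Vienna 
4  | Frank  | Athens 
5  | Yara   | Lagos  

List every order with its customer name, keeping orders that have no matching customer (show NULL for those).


LEFT JOIN keeps every row from orders (the left table); where customer_id has no match in customers, the customer columns become NULL. Walk through each order:
  - order 1 (Speaker): customer_id=4 -> matches Frank
  - order 2 (Lamp): customer_id=2 -> matches Eve
  - order 3 (Printer): customer_id=3 -> matches George
  - order 4 (Headphones): customer_id=NULL, no match -> kept with NULL
  - order 5 (Laptop): customer_id=4 -> matches Frank
  - order 6 (Chair): customer_id=1 -> matches Aaron
  - order 7 (Router): customer_id=NULL, no match -> kept with NULL
  - order 8 (Webcam): customer_id=5 -> matches Yara
All 8 rows appear; 2 have NULL customer.

SQL:
SELECT a.product, b.name AS customer
FROM orders a
LEFT JOIN customers b ON a.customer_id = b.id

Result:
product    | customer
-----------+---------
Speaker    | Frank   
Lamp       | Eve     
Printer    | George  
Headphones | NULL    
Laptop     | Frank   
Chair      | Aaron   
Router     | NULL    
Webcam     | Yara    


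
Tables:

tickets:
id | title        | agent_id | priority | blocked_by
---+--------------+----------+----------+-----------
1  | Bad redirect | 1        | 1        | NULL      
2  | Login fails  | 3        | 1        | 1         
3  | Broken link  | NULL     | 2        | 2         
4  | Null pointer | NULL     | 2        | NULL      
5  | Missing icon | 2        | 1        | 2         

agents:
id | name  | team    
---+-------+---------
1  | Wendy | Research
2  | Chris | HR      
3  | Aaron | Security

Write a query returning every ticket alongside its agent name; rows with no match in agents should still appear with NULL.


LEFT JOIN keeps every row from tickets (the left table); where agent_id has no match in agents, the agent columns become NULL. Walk through each ticket:
  - ticket 1 (Bad redirect): agent_id=1 -> matches Wendy
  - ticket 2 (Login fails): agent_id=3 -> matches Aaron
  - ticket 3 (Broken link): agent_id=NULL, no match -> kept with NULL
  - ticket 4 (Null pointer): agent_id=NULL, no match -> kept with NULL
  - ticket 5 (Missing icon): agent_id=2 -> matches Chris
All 5 rows appear; 2 have NULL agent.

SQL:
SELECT a.title, b.name AS agent
FROM tickets a
LEFT JOIN agents b ON a.agent_id = b.id

Result:
title        | agent
-------------+------
Bad redirect | Wendy
Login fails  | Aaron
Broken link  | NULL 
Null pointer | NULL 
Missing icon | Chris


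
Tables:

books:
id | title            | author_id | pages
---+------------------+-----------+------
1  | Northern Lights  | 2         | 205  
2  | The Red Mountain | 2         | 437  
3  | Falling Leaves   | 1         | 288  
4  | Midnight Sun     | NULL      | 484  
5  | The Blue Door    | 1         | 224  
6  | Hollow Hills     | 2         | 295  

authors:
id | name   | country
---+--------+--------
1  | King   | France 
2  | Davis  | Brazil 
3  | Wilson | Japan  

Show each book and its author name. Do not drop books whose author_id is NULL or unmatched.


LEFT JOIN keeps every row from books (the left table); where author_id has no match in authors, the author columns become NULL. Walk through each book:
  - book 1 (Northern Lights): author_id=2 -> matches Davis
  - book 2 (The Red Mountain): author_id=2 -> matches Davis
  - book 3 (Falling Leaves): author_id=1 -> matches King
  - book 4 (Midnight Sun): author_id=NULL, no match -> kept with NULL
  - book 5 (The Blue Door): author_id=1 -> matches King
  - book 6 (Hollow Hills): author_id=2 -> matches Davis
All 6 rows appear; 1 has NULL author.

SQL:
SELECT a.title, b.name AS author
FROM books a
LEFT JOIN authors b ON a.author_id = b.id

Result:
title            | author
-----------------+-------
Northern Lights  | Davis 
The Red Mountain | Davis 
Falling Leaves   | King  
Midnight Sun     | NULL  
The Blue Door    | King  
Hollow Hills     | Davis 


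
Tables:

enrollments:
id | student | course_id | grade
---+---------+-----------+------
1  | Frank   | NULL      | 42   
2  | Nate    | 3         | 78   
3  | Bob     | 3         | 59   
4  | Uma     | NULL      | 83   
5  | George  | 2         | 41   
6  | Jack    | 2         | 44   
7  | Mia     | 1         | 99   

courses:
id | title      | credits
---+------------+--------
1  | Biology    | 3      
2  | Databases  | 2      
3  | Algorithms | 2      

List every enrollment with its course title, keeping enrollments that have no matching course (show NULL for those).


LEFT JOIN keeps every row from enrollments (the left table); where course_id has no match in courses, the course columns become NULL. Walk through each enrollment:
  - enrollment 1 (Frank): course_id=NULL, no match -> kept with NULL
  - enrollment 2 (Nate): course_id=3 -> matches Algorithms
  - enrollment 3 (Bob): course_id=3 -> matches Algorithms
  - enrollment 4 (Uma): course_id=NULL, no match -> kept with NULL
  - enrollment 5 (George): course_id=2 -> matches Databases
  - enrollment 6 (Jack): course_id=2 -> matches Databases
  - enrollment 7 (Mia): course_id=1 -> matches Biology
All 7 rows appear; 2 have NULL course.

SQL:
SELECT a.student, b.title AS course
FROM enrollments a
LEFT JOIN courses b ON a.course_id = b.id

Result:
student | course    
--------+-----------
Frank   | NULL      
Nate    | Algorithms
Bob     | Algorithms
Uma     | NULL      
George  | Databases 
Jack    | Databases 
Mia     | Biology   


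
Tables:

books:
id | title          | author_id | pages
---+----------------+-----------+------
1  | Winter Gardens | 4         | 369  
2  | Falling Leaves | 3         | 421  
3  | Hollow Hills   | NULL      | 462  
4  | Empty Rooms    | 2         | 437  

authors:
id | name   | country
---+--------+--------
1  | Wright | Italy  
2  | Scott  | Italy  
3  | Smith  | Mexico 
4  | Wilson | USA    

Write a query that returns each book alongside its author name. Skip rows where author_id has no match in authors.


INNER JOIN keeps only books rows whose author_id matches an id in authors. Walk through each book:
  - book 1 (Winter Gardens): author_id=4 -> matches Wilson
  - book 2 (Falling Leaves): author_id=3 -> matches Smith
  - book 3 (Hollow Hills): author_id=NULL, no match -> dropped
  - book 4 (Empty Rooms): author_id=2 -> matches Scott
So 1 of 4 rows is dropped.

SQL:
SELECT a.title, b.name AS author
FROM books a
INNER JOIN authors b ON a.author_id = b.id

Result:
title          | author
---------------+-------
Winter Gardens | Wilson
Falling Leaves | Smith 
Empty Rooms    | Scott 


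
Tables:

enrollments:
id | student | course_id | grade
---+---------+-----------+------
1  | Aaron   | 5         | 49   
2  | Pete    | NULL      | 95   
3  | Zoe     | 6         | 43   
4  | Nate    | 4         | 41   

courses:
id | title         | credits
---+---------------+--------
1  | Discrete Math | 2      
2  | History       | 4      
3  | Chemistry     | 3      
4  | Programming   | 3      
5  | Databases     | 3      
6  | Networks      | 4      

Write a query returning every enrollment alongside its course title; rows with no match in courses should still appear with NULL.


LEFT JOIN keeps every row from enrollments (the left table); where course_id has no match in courses, the course columns become NULL. Walk through each enrollment:
  - enrollment 1 (Aaron): course_id=5 -> matches Databases
  - enrollment 2 (Pete): course_id=NULL, no match -> kept with NULL
  - enrollment 3 (Zoe): course_id=6 -> matches Networks
  - enrollment 4 (Nate): course_id=4 -> matches Programming
All 4 rows appear; 1 has NULL course.

SQL:
SELECT a.student, b.title AS course
FROM enrollments a
LEFT JOIN courses b ON a.course_id = b.id

Result:
student | course     
--------+------------
Aaron   | Databases  
Pete    | NULL       
Zoe     | Networks   
Nate    | Programming


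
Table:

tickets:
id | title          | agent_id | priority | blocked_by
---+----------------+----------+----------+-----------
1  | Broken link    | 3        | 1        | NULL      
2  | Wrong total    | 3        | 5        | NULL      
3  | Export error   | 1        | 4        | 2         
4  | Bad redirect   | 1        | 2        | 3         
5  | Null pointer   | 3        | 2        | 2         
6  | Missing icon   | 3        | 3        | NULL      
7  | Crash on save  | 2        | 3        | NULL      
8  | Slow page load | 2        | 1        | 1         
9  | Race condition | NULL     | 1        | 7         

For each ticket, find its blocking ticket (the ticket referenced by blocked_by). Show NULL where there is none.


This is a self-join: tickets is joined to a second copy of itself, matching each row's blocked_by to another row's id. Use LEFT JOIN so rows with blocked_by=NULL are kept.
  - ticket 1 (Broken link): blocked_by=NULL -> NULL
  - ticket 2 (Wrong total): blocked_by=NULL -> NULL
  - ticket 3 (Export error): blocked_by=2 -> Wrong total
  - ticket 4 (Bad redirect): blocked_by=3 -> Export error
  - ticket 5 (Null pointer): blocked_by=2 -> Wrong total
  - ticket 6 (Missing icon): blocked_by=NULL -> NULL
  - ticket 7 (Crash on save): blocked_by=NULL -> NULL
  - ticket 8 (Slow page load): blocked_by=1 -> Broken link
  - ticket 9 (Race condition): blocked_by=7 -> Crash on save

SQL:
SELECT a.title AS item, b.title AS blocked_by
FROM tickets a
LEFT JOIN tickets b ON a.blocked_by = b.id

Result:
item           | blocked_by   
---------------+--------------
Broken link    | NULL         
Wrong total    | NULL         
Export error   | Wrong total  
Bad redirect   | Export error 
Null pointer   | Wrong total  
Missing icon   | NULL         
Crash on save  | NULL         
Slow page load | Broken link  
Race condition | Crash on save
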